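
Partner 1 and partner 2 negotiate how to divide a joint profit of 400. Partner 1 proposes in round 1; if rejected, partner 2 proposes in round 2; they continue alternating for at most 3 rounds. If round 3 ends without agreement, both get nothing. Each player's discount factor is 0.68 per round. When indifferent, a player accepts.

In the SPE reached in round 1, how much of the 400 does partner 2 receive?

Round 3 (partner 1 proposes): partner 2 will accept anything ≥ 0, so partner 1 offers 0 and keeps 400.
Round 2 (partner 2 proposes): partner 1 can get 400 next round, worth 0.68 × 400 = 272 now. Partner 2 offers 272 and keeps 400 − 272 = 128.
Round 1 (partner 1 proposes): partner 2 can get 128 next round, worth 0.68 × 128 = 87.04 now; partner 1 offers that and keeps 312.96.

87.04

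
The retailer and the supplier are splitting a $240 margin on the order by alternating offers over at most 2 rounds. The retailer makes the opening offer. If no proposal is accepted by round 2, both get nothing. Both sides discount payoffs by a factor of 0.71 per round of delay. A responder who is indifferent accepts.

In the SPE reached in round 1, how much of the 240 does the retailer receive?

Work backward from the last round.
Round 2 (the supplier proposes): rejection yields 0 for the retailer; the supplier offers 0 and keeps 240.
Round 1 (the retailer proposes): the supplier can get 240 next round, worth 0.71 × 240 = 170.4 now, so the retailer offers 170.4, keeping 69.6.

69.6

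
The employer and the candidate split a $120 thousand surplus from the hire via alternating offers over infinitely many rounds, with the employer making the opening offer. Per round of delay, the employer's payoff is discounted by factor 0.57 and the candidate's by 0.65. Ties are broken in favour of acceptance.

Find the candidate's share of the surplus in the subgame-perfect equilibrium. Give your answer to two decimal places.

53.28

When the employer proposes, the candidate accepts any offer worth at least 0.65 times what the candidate would get by proposing next round; and vice versa.
This gives x = 120 − 0.65y and y = 120 − 0.57x, where x and y are each side's share when it proposes.
Hence (1 − 0.65·0.57)x = 120(1 − 0.65), i.e. 0.6295·x = 42.
x ≈ 66.7196; the candidate's share is 120 − x ≈ 53.2804.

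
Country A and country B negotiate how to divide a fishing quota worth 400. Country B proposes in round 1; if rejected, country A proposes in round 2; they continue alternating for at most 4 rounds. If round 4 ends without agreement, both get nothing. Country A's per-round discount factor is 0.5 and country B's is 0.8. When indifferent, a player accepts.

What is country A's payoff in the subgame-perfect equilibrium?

Round 4 (country A proposes): country B will accept anything ≥ 0, so country A offers 0 and keeps 400.
Round 3 (country B proposes): country A can get 400 next round, worth 0.5 × 400 = 200 now. Country B offers 200 and keeps 400 − 200 = 200.
Round 2 (country A proposes): country B can get 200 next round, worth 0.8 × 200 = 160 now, so country A offers 160, keeping 240.
Round 1 (country B proposes): country A can get 240 next round, worth 0.5 × 240 = 120 now; country B offers that and keeps 280.

120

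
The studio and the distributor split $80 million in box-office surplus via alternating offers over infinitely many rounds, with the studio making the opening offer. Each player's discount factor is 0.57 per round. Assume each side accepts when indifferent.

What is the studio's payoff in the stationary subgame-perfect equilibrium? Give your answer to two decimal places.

Let x be the studio's share when the studio proposes and y be the distributor's share when the distributor proposes.
The distributor accepts iff offered ≥ 0.57·y, so x = 80 − 0.57y. Symmetrically y = 80 − 0.57x.
Substituting: x = 80 − 0.57(80 − 0.57x), giving x(1 − 0.57·0.57) = 80(1 − 0.57).
So x = 80 × 0.43 / 0.6751 ≈ 50.9554, and the distributor receives 80 − x ≈ 29.0446.

50.96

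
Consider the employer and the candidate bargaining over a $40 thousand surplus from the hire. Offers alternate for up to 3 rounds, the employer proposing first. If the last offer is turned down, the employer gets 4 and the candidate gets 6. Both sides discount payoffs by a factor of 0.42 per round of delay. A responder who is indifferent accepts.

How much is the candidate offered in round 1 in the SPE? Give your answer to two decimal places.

10.80

Round 3 (the employer proposes): the candidate gets 6 if talks fail, so the employer offers 6 and keeps 34.
Round 2 (the candidate proposes): the employer can get 34 next round, worth 0.42 × 34 = 14.28 now, so the candidate offers 14.28, keeping 25.72.
Round 1 (the employer proposes): the candidate can get 25.72 next round, worth 0.42 × 25.72 = 10.8024 now. The employer offers 10.8024 and keeps 40 − 10.8024 = 29.1976.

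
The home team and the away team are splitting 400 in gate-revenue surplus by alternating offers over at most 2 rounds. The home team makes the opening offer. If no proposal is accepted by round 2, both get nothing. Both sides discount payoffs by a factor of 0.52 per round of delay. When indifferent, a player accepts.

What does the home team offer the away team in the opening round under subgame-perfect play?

Work backward from the last round.
Round 2 (the away team proposes): rejection yields 0 for the home team; the away team offers 0 and keeps 400.
Round 1 (the home team proposes): the away team can get 400 next round, worth 0.52 × 400 = 208 now. The home team offers 208 and keeps 400 − 208 = 192.

208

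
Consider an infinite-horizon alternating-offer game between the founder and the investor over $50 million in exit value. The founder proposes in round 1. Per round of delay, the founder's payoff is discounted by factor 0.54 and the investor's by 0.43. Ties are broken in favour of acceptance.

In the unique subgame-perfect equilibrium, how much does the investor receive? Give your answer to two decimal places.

12.88

In a stationary SPE each proposer offers the other exactly their discounted continuation value.
If the founder keeps x when proposing and the investor keeps y when proposing, then x = 50 − 0.43y and y = 50 − 0.54x.
Solving: x = 50(1 − 0.43) / (1 − 0.54·0.43) = 28.5 / 0.7678 ≈ 37.1190.
The investor gets 50 − 37.1190 ≈ 12.8810.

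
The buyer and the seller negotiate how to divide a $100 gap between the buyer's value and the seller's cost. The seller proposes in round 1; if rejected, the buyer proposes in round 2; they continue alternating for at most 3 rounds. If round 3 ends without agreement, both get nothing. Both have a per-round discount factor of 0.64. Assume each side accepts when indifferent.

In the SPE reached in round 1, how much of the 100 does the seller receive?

Work backward from the last round.
Round 3 (the seller proposes): the buyer will accept anything ≥ 0, so the seller offers 0 and keeps 100.
Round 2 (the buyer proposes): the seller can get 100 next round, worth 0.64 × 100 = 64 now; the buyer offers that and keeps 36.
Round 1 (the seller proposes): the buyer can get 36 next round, worth 0.64 × 36 = 23.04 now, so the seller offers 23.04, keeping 76.96.

76.96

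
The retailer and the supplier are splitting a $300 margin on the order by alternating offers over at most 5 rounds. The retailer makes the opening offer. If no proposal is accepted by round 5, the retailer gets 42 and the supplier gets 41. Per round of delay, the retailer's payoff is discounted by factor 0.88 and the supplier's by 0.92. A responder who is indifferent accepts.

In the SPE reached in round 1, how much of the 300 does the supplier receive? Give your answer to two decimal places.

86.81

Round 5 (the retailer proposes): the supplier gets 41 if talks fail, so the retailer offers 41 and keeps 259.
Round 4 (the supplier proposes): the retailer can get 259 next round, worth 0.88 × 259 = 227.92 now, so the supplier offers 227.92, keeping 72.08.
Round 3 (the retailer proposes): the supplier can get 72.08 next round, worth 0.92 × 72.08 = 66.3136 now, so the retailer offers 66.3136, keeping 233.6864.
Round 2 (the supplier proposes): the retailer can get 233.6864 next round, worth 0.88 × 233.6864 = 205.644032 now; the supplier offers that and keeps 94.355968.
Round 1 (the retailer proposes): the supplier can get 94.355968 next round, worth 0.92 × 94.355968 = 86.80749056 now. The retailer offers 86.80749056 and keeps 300 − 86.80749056 = 213.19250944.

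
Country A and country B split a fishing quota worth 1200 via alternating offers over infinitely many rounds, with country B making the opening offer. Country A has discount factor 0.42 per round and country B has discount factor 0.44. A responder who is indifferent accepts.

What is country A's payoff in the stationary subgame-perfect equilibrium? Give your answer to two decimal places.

346.22

Let x be country B's share when country B proposes and y be country A's share when country A proposes.
Country A accepts iff offered ≥ 0.42·y, so x = 1200 − 0.42y. Symmetrically y = 1200 − 0.44x.
Substituting: x = 1200 − 0.42(1200 − 0.44x), giving x(1 − 0.44·0.42) = 1200(1 − 0.42).
So x = 1200 × 0.58 / 0.8152 ≈ 853.7782, and country A receives 1200 − x ≈ 346.2218.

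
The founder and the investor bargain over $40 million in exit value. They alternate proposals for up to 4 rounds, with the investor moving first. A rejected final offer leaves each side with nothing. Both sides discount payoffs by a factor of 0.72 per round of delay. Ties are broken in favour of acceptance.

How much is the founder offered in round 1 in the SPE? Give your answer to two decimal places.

By backward induction:
Round 4 (the founder proposes): rejection yields 0 for the investor; the founder offers 0 and keeps 40.
Round 3 (the investor proposes): the founder can get 40 next round, worth 0.72 × 40 = 28.8 now; the investor offers that and keeps 11.2.
Round 2 (the founder proposes): the investor can get 11.2 next round, worth 0.72 × 11.2 = 8.064 now; the founder offers that and keeps 31.936.
Round 1 (the investor proposes): the founder can get 31.936 next round, worth 0.72 × 31.936 = 22.99392 now. The investor offers 22.99392 and keeps 40 − 22.99392 = 17.00608.

22.99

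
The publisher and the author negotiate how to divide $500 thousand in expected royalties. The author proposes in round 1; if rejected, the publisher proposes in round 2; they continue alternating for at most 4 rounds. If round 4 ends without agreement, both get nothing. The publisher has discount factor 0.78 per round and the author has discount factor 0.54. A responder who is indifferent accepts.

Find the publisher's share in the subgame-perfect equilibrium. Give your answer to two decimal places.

343.67

Round 4 (the publisher proposes): rejection yields 0 for the author; the publisher offers 0 and keeps 500.
Round 3 (the author proposes): the publisher can get 500 next round, worth 0.78 × 500 = 390 now; the author offers that and keeps 110.
Round 2 (the publisher proposes): the author can get 110 next round, worth 0.54 × 110 = 59.4 now; the publisher offers that and keeps 440.6.
Round 1 (the author proposes): the publisher can get 440.6 next round, worth 0.78 × 440.6 = 343.668 now, so the author offers 343.668, keeping 156.332.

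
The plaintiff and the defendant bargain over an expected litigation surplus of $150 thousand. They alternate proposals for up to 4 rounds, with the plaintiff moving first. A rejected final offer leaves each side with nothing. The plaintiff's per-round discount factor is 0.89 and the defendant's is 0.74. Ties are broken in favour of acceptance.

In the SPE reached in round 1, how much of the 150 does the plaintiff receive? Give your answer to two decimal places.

64.69

Round 4 (the defendant proposes): rejection yields 0 for the plaintiff; the defendant offers 0 and keeps 150.
Round 3 (the plaintiff proposes): the defendant can get 150 next round, worth 0.74 × 150 = 111 now. The plaintiff offers 111 and keeps 150 − 111 = 39.
Round 2 (the defendant proposes): the plaintiff can get 39 next round, worth 0.89 × 39 = 34.71 now. The defendant offers 34.71 and keeps 150 − 34.71 = 115.29.
Round 1 (the plaintiff proposes): the defendant can get 115.29 next round, worth 0.74 × 115.29 = 85.3146 now. The plaintiff offers 85.3146 and keeps 150 − 85.3146 = 64.6854.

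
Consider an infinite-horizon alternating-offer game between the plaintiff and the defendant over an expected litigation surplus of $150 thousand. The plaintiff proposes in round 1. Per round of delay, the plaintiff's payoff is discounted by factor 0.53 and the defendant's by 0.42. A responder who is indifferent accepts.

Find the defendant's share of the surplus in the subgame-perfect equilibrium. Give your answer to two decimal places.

When the plaintiff proposes, the defendant accepts any offer worth at least 0.42 times what the defendant would get by proposing next round; and vice versa.
This gives x = 150 − 0.42y and y = 150 − 0.53x, where x and y are each side's share when it proposes.
Hence (1 − 0.42·0.53)x = 150(1 − 0.42), i.e. 0.7774·x = 87.
x ≈ 111.9115; the defendant's share is 150 − x ≈ 38.0885.

38.09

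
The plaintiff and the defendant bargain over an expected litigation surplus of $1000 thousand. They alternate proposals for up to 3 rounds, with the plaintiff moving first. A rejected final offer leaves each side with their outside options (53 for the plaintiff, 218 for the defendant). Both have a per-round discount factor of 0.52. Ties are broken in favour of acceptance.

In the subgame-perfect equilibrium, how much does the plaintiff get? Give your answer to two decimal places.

691.45

Round 3 (the plaintiff proposes): the defendant gets 218 if talks fail, so the plaintiff offers 218 and keeps 782.
Round 2 (the defendant proposes): the plaintiff can get 782 next round, worth 0.52 × 782 = 406.64 now. The defendant offers 406.64 and keeps 1000 − 406.64 = 593.36.
Round 1 (the plaintiff proposes): the defendant can get 593.36 next round, worth 0.52 × 593.36 = 308.5472 now. The plaintiff offers 308.5472 and keeps 1000 − 308.5472 = 691.4528.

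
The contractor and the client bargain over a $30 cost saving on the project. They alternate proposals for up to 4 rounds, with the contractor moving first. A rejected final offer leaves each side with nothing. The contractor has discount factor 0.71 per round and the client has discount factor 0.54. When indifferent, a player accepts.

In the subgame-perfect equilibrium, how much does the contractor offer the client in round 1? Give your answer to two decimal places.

By backward induction:
Round 4 (the client proposes): the contractor will accept anything ≥ 0, so the client offers 0 and keeps 30.
Round 3 (the contractor proposes): the client can get 30 next round, worth 0.54 × 30 = 16.2 now; the contractor offers that and keeps 13.8.
Round 2 (the client proposes): the contractor can get 13.8 next round, worth 0.71 × 13.8 = 9.798 now; the client offers that and keeps 20.202.
Round 1 (the contractor proposes): the client can get 20.202 next round, worth 0.54 × 20.202 = 10.90908 now; the contractor offers that and keeps 19.09092.

10.91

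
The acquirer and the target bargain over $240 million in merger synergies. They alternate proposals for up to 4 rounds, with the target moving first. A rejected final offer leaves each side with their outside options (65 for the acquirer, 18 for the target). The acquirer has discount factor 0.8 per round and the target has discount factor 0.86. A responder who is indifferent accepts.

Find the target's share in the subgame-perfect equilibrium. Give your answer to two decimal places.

Round 4 (the acquirer proposes): the target gets 18 if talks fail, so the acquirer offers 18 and keeps 222.
Round 3 (the target proposes): the acquirer can get 222 next round, worth 0.8 × 222 = 177.6 now. The target offers 177.6 and keeps 240 − 177.6 = 62.4.
Round 2 (the acquirer proposes): the target can get 62.4 next round, worth 0.86 × 62.4 = 53.664 now. The acquirer offers 53.664 and keeps 240 − 53.664 = 186.336.
Round 1 (the target proposes): the acquirer can get 186.336 next round, worth 0.8 × 186.336 = 149.0688 now; the target offers that and keeps 90.9312.

90.93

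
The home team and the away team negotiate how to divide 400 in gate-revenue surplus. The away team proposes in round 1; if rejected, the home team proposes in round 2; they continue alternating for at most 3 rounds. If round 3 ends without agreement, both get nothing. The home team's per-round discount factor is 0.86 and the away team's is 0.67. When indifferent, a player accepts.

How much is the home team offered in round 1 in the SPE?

113.52

Round 3 (the away team proposes): rejection yields 0 for the home team; the away team offers 0 and keeps 400.
Round 2 (the home team proposes): the away team can get 400 next round, worth 0.67 × 400 = 268 now. The home team offers 268 and keeps 400 − 268 = 132.
Round 1 (the away team proposes): the home team can get 132 next round, worth 0.86 × 132 = 113.52 now. The away team offers 113.52 and keeps 400 − 113.52 = 286.48.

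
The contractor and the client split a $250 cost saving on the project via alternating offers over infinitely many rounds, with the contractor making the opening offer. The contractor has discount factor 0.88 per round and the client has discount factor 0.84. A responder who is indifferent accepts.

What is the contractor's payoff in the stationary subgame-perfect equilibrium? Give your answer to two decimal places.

153.37

When the contractor proposes, the client accepts any offer worth at least 0.84 times what the client would get by proposing next round; and vice versa.
This gives x = 250 − 0.84y and y = 250 − 0.88x, where x and y are each side's share when it proposes.
Hence (1 − 0.84·0.88)x = 250(1 − 0.84), i.e. 0.2608·x = 40.
x ≈ 153.3742; the client's share is 250 − x ≈ 96.6258.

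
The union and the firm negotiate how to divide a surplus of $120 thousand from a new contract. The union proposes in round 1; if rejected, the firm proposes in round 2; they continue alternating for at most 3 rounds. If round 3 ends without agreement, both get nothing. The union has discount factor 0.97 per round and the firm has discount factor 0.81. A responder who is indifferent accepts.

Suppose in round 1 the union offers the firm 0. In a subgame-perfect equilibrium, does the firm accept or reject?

Round 3 (the union proposes): rejection yields 0 for the firm; the union offers 0 and keeps 120.
Round 2 (the firm proposes): the union can get 120 next round, worth 0.97 × 120 = 116.4 now, so the firm offers 116.4, keeping 3.6.
So by rejecting in round 1, the firm gets 3.6 next round, worth 0.81 × 3.6 = 2.916 now.
Offer 0 < 2.916, so the firm rejects.

Reject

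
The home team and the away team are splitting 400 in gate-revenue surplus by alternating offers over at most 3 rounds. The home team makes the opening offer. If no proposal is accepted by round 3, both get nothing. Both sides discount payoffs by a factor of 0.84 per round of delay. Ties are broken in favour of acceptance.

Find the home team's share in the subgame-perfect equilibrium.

Round 3 (the home team proposes): rejection yields 0 for the away team; the home team offers 0 and keeps 400.
Round 2 (the away team proposes): the home team can get 400 next round, worth 0.84 × 400 = 336 now, so the away team offers 336, keeping 64.
Round 1 (the home team proposes): the away team can get 64 next round, worth 0.84 × 64 = 53.76 now; the home team offers that and keeps 346.24.

346.24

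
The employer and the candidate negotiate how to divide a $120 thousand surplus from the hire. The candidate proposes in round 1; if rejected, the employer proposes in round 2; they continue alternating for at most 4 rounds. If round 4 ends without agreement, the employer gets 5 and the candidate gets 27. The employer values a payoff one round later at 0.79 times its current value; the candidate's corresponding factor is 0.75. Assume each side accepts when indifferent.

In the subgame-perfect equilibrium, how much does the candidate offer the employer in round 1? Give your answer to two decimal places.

67.23

Round 4 (the employer proposes): the candidate gets 27 if talks fail, so the employer offers 27 and keeps 93.
Round 3 (the candidate proposes): the employer can get 93 next round, worth 0.79 × 93 = 73.47 now. The candidate offers 73.47 and keeps 120 − 73.47 = 46.53.
Round 2 (the employer proposes): the candidate can get 46.53 next round, worth 0.75 × 46.53 = 34.8975 now; the employer offers that and keeps 85.1025.
Round 1 (the candidate proposes): the employer can get 85.1025 next round, worth 0.79 × 85.1025 = 67.230975 now, so the candidate offers 67.230975, keeping 52.769025.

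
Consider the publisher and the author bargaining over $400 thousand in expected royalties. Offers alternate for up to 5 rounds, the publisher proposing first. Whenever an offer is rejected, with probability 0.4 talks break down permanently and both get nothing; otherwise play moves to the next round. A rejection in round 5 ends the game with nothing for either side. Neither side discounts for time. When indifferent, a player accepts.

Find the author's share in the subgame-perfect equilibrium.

Round 5 (the publisher proposes): the author will accept anything ≥ 0, so the publisher offers 0 and keeps 400.
Round 4 (the author proposes): rejecting gives the publisher an expected 0.6 × 400 = 240; the author offers that and keeps 160.
Round 3 (the publisher proposes): rejecting gives the author an expected 0.6 × 160 = 96; the publisher offers that and keeps 304.
Round 2 (the author proposes): rejecting gives the publisher an expected 0.6 × 304 = 182.4, so the author offers 182.4, keeping 217.6.
Round 1 (the publisher proposes): rejecting gives the author an expected 0.6 × 217.6 = 130.56; the publisher offers that and keeps 269.44.

130.56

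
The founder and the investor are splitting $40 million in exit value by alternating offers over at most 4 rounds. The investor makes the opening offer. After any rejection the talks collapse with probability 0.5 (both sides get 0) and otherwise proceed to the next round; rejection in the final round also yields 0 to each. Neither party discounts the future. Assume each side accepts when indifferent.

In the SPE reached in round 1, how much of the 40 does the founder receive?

By backward induction:
Round 4 (the founder proposes): rejection yields 0 for the investor; the founder offers 0 and keeps 40.
Round 3 (the investor proposes): rejecting gives the founder an expected 0.5 × 40 = 20; the investor offers that and keeps 20.
Round 2 (the founder proposes): rejecting gives the investor an expected 0.5 × 20 = 10. The founder offers 10 and keeps 40 − 10 = 30.
Round 1 (the investor proposes): rejecting gives the founder an expected 0.5 × 30 = 15; the investor offers that and keeps 25.

15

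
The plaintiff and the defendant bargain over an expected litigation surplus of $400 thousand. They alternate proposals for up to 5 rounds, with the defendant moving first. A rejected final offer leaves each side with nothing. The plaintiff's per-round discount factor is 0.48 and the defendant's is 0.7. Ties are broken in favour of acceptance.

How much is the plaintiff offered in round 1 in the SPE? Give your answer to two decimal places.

Round 5 (the defendant proposes): the plaintiff will accept anything ≥ 0, so the defendant offers 0 and keeps 400.
Round 4 (the plaintiff proposes): the defendant can get 400 next round, worth 0.7 × 400 = 280 now; the plaintiff offers that and keeps 120.
Round 3 (the defendant proposes): the plaintiff can get 120 next round, worth 0.48 × 120 = 57.6 now. The defendant offers 57.6 and keeps 400 − 57.6 = 342.4.
Round 2 (the plaintiff proposes): the defendant can get 342.4 next round, worth 0.7 × 342.4 = 239.68 now. The plaintiff offers 239.68 and keeps 400 − 239.68 = 160.32.
Round 1 (the defendant proposes): the plaintiff can get 160.32 next round, worth 0.48 × 160.32 = 76.9536 now. The defendant offers 76.9536 and keeps 400 − 76.9536 = 323.0464.

76.95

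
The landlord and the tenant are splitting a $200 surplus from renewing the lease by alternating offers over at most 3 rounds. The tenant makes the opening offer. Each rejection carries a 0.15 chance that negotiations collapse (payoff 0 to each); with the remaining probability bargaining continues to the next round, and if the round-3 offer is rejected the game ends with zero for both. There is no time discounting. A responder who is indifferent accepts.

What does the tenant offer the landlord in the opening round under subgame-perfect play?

25.5

Round 3 (the tenant proposes): the landlord will accept anything ≥ 0, so the tenant offers 0 and keeps 200.
Round 2 (the landlord proposes): rejecting gives the tenant an expected 0.85 × 200 = 170, so the landlord offers 170, keeping 30.
Round 1 (the tenant proposes): rejecting gives the landlord an expected 0.85 × 30 = 25.5. The tenant offers 25.5 and keeps 200 − 25.5 = 174.5.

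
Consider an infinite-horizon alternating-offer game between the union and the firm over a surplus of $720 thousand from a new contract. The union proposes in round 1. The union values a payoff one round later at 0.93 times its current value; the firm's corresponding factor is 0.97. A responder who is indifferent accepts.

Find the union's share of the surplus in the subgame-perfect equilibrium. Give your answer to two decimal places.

When the union proposes, the firm accepts any offer worth at least 0.97 times what the firm would get by proposing next round; and vice versa.
This gives x = 720 − 0.97y and y = 720 − 0.93x, where x and y are each side's share when it proposes.
Hence (1 − 0.97·0.93)x = 720(1 − 0.97), i.e. 0.0979·x = 21.6.
x ≈ 220.6333; the firm's share is 720 − x ≈ 499.3667.

220.63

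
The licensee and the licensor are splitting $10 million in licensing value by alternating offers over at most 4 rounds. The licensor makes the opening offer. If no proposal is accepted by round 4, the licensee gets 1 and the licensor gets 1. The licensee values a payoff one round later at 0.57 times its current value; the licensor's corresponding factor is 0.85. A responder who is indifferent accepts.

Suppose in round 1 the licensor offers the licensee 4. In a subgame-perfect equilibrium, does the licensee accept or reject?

Accept

Round 4 (the licensee proposes): the licensor gets 1 if talks fail, so the licensee offers 1 and keeps 9.
Round 3 (the licensor proposes): the licensee can get 9 next round, worth 0.57 × 9 = 5.13 now; the licensor offers that and keeps 4.87.
Round 2 (the licensee proposes): the licensor can get 4.87 next round, worth 0.85 × 4.87 = 4.1395 now; the licensee offers that and keeps 5.8605.
So by rejecting in round 1, the licensee gets 5.8605 next round, worth 0.57 × 5.8605 = 3.340485 now.
Offer 4 ≥ 3.340485, so the licensee accepts.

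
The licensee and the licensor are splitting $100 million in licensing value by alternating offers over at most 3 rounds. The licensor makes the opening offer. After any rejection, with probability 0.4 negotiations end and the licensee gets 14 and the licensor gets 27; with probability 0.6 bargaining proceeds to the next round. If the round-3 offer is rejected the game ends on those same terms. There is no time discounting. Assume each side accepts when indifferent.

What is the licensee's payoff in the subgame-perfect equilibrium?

28.16

Round 3 (the licensor proposes): the licensee gets 14 if talks fail, so the licensor offers 14 and keeps 86.
Round 2 (the licensee proposes): rejecting gives the licensor an expected 0.6 × 86 + 0.4 × 27 = 62.4, so the licensee offers 62.4, keeping 37.6.
Round 1 (the licensor proposes): rejecting gives the licensee an expected 0.6 × 37.6 + 0.4 × 14 = 28.16; the licensor offers that and keeps 71.84.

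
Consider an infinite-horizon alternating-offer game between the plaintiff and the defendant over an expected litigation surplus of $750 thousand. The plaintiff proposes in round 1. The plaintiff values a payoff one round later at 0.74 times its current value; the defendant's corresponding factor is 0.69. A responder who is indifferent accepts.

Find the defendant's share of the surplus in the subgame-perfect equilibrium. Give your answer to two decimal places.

In a stationary SPE each proposer offers the other exactly their discounted continuation value.
If the plaintiff keeps x when proposing and the defendant keeps y when proposing, then x = 750 − 0.69y and y = 750 − 0.74x.
Solving: x = 750(1 − 0.69) / (1 − 0.74·0.69) = 232.5 / 0.4894 ≈ 475.0715.
The defendant gets 750 − 475.0715 ≈ 274.9285.

274.93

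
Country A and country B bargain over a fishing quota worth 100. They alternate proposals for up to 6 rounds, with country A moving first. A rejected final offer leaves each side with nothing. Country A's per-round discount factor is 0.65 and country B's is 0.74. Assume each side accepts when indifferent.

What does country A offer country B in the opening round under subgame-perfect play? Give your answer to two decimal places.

Round 6 (country B proposes): country A will accept anything ≥ 0, so country B offers 0 and keeps 100.
Round 5 (country A proposes): country B can get 100 next round, worth 0.74 × 100 = 74 now; country A offers that and keeps 26.
Round 4 (country B proposes): country A can get 26 next round, worth 0.65 × 26 = 16.9 now, so country B offers 16.9, keeping 83.1.
Round 3 (country A proposes): country B can get 83.1 next round, worth 0.74 × 83.1 = 61.494 now, so country A offers 61.494, keeping 38.506.
Round 2 (country B proposes): country A can get 38.506 next round, worth 0.65 × 38.506 = 25.0289 now. Country B offers 25.0289 and keeps 100 − 25.0289 = 74.9711.
Round 1 (country A proposes): country B can get 74.9711 next round, worth 0.74 × 74.9711 = 55.478614 now. Country A offers 55.478614 and keeps 100 − 55.478614 = 44.521386.

55.48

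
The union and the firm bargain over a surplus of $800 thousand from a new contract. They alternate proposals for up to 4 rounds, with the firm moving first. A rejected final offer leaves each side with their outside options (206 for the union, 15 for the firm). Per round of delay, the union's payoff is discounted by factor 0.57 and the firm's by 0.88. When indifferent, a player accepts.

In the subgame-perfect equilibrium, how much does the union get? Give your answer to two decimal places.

279.16

Round 4 (the union proposes): the firm gets 15 if talks fail, so the union offers 15 and keeps 785.
Round 3 (the firm proposes): the union can get 785 next round, worth 0.57 × 785 = 447.45 now; the firm offers that and keeps 352.55.
Round 2 (the union proposes): the firm can get 352.55 next round, worth 0.88 × 352.55 = 310.244 now. The union offers 310.244 and keeps 800 − 310.244 = 489.756.
Round 1 (the firm proposes): the union can get 489.756 next round, worth 0.57 × 489.756 = 279.16092 now. The firm offers 279.16092 and keeps 800 − 279.16092 = 520.83908.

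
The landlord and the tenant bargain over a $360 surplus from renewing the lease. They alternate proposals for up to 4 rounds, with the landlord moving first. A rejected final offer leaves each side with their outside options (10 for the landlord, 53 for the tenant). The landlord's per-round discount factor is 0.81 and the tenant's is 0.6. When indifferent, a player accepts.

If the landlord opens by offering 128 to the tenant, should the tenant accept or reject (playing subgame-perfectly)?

Reject

Round 4 (the tenant proposes): the landlord gets 10 if talks fail, so the tenant offers 10 and keeps 350.
Round 3 (the landlord proposes): the tenant can get 350 next round, worth 0.6 × 350 = 210 now; the landlord offers that and keeps 150.
Round 2 (the tenant proposes): the landlord can get 150 next round, worth 0.81 × 150 = 121.5 now, so the tenant offers 121.5, keeping 238.5.
So by rejecting in round 1, the tenant gets 238.5 next round, worth 0.6 × 238.5 = 143.1 now.
Offer 128 < 143.1, so the tenant rejects.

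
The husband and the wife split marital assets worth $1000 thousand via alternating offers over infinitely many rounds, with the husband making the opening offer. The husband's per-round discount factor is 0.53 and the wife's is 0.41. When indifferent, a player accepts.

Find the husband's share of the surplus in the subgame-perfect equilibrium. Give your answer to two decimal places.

753.80

In a stationary SPE each proposer offers the other exactly their discounted continuation value.
If the husband keeps x when proposing and the wife keeps y when proposing, then x = 1000 − 0.41y and y = 1000 − 0.53x.
Solving: x = 1000(1 − 0.41) / (1 − 0.53·0.41) = 590 / 0.7827 ≈ 753.8009.
The wife gets 1000 − 753.8009 ≈ 246.1991.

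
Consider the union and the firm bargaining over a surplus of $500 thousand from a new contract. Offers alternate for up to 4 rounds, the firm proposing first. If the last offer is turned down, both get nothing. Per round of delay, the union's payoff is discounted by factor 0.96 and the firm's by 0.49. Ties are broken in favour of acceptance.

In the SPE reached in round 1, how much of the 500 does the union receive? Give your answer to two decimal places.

470.59

Work backward from the last round.
Round 4 (the union proposes): rejection yields 0 for the firm; the union offers 0 and keeps 500.
Round 3 (the firm proposes): the union can get 500 next round, worth 0.96 × 500 = 480 now; the firm offers that and keeps 20.
Round 2 (the union proposes): the firm can get 20 next round, worth 0.49 × 20 = 9.8 now. The union offers 9.8 and keeps 500 − 9.8 = 490.2.
Round 1 (the firm proposes): the union can get 490.2 next round, worth 0.96 × 490.2 = 470.592 now, so the firm offers 470.592, keeping 29.408.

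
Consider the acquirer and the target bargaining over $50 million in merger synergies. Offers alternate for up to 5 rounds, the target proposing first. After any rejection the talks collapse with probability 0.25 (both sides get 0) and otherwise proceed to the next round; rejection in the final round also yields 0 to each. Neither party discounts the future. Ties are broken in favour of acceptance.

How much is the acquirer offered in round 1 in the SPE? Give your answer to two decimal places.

By backward induction:
Round 5 (the target proposes): rejection yields 0 for the acquirer; the target offers 0 and keeps 50.
Round 4 (the acquirer proposes): rejecting gives the target an expected 0.75 × 50 = 37.5. The acquirer offers 37.5 and keeps 50 − 37.5 = 12.5.
Round 3 (the target proposes): rejecting gives the acquirer an expected 0.75 × 12.5 = 9.375, so the target offers 9.375, keeping 40.625.
Round 2 (the acquirer proposes): rejecting gives the target an expected 0.75 × 40.625 = 30.46875. The acquirer offers 30.46875 and keeps 50 − 30.46875 = 19.53125.
Round 1 (the target proposes): rejecting gives the acquirer an expected 0.75 × 19.53125 = 14.6484375, so the target offers 14.6484375, keeping 35.3515625.

14.65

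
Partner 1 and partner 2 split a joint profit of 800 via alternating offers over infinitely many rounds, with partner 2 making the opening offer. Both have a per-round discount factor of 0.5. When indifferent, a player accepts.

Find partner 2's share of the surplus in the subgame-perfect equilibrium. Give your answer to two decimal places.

533.33

In a stationary SPE each proposer offers the other exactly their discounted continuation value.
If partner 2 keeps x when proposing and partner 1 keeps y when proposing, then x = 800 − 0.5y and y = 800 − 0.5x.
Solving: x = 800(1 − 0.5) / (1 − 0.5·0.5) = 400 / 0.75 ≈ 533.3333.
Partner 1 gets 800 − 533.3333 ≈ 266.6667.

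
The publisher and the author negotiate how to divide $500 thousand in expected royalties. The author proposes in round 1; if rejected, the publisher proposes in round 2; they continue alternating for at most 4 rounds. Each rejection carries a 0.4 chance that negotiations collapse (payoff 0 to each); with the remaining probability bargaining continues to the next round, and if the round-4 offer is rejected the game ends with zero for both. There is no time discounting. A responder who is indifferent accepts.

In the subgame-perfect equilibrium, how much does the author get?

272

Round 4 (the publisher proposes): the author will accept anything ≥ 0, so the publisher offers 0 and keeps 500.
Round 3 (the author proposes): rejecting gives the publisher an expected 0.6 × 500 = 300; the author offers that and keeps 200.
Round 2 (the publisher proposes): rejecting gives the author an expected 0.6 × 200 = 120; the publisher offers that and keeps 380.
Round 1 (the author proposes): rejecting gives the publisher an expected 0.6 × 380 = 228; the author offers that and keeps 272.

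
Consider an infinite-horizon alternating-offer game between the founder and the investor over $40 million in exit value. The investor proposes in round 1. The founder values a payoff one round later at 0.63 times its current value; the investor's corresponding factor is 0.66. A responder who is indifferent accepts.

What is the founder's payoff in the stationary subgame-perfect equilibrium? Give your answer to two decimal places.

Let x be the investor's share when the investor proposes and y be the founder's share when the founder proposes.
The founder accepts iff offered ≥ 0.63·y, so x = 40 − 0.63y. Symmetrically y = 40 − 0.66x.
Substituting: x = 40 − 0.63(40 − 0.66x), giving x(1 − 0.66·0.63) = 40(1 − 0.63).
So x = 40 × 0.37 / 0.5842 ≈ 25.3338, and the founder receives 40 − x ≈ 14.6662.

14.67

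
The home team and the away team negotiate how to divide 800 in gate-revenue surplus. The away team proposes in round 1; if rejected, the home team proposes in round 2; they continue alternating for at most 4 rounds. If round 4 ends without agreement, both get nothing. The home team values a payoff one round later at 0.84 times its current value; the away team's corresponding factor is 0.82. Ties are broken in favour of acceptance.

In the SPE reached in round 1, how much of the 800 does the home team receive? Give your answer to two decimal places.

Round 4 (the home team proposes): the away team will accept anything ≥ 0, so the home team offers 0 and keeps 800.
Round 3 (the away team proposes): the home team can get 800 next round, worth 0.84 × 800 = 672 now, so the away team offers 672, keeping 128.
Round 2 (the home team proposes): the away team can get 128 next round, worth 0.82 × 128 = 104.96 now. The home team offers 104.96 and keeps 800 − 104.96 = 695.04.
Round 1 (the away team proposes): the home team can get 695.04 next round, worth 0.84 × 695.04 = 583.8336 now, so the away team offers 583.8336, keeping 216.1664.

583.83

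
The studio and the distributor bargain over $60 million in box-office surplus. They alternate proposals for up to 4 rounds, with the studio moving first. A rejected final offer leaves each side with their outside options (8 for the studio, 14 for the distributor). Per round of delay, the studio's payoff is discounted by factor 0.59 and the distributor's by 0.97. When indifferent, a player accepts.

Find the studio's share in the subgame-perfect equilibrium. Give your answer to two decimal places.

7.27

By backward induction:
Round 4 (the distributor proposes): the studio gets 8 if talks fail, so the distributor offers 8 and keeps 52.
Round 3 (the studio proposes): the distributor can get 52 next round, worth 0.97 × 52 = 50.44 now, so the studio offers 50.44, keeping 9.56.
Round 2 (the distributor proposes): the studio can get 9.56 next round, worth 0.59 × 9.56 = 5.6404 now, so the distributor offers 5.6404, keeping 54.3596.
Round 1 (the studio proposes): the distributor can get 54.3596 next round, worth 0.97 × 54.3596 = 52.728812 now. The studio offers 52.728812 and keeps 60 − 52.728812 = 7.271188.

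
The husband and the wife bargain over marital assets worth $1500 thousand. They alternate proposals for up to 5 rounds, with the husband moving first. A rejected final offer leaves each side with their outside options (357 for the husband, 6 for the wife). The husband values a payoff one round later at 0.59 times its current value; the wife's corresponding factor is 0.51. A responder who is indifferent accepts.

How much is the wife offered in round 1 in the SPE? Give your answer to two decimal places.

408.57

By backward induction:
Round 5 (the husband proposes): the wife gets 6 if talks fail, so the husband offers 6 and keeps 1494.
Round 4 (the wife proposes): the husband can get 1494 next round, worth 0.59 × 1494 = 881.46 now, so the wife offers 881.46, keeping 618.54.
Round 3 (the husband proposes): the wife can get 618.54 next round, worth 0.51 × 618.54 = 315.4554 now, so the husband offers 315.4554, keeping 1184.5446.
Round 2 (the wife proposes): the husband can get 1184.5446 next round, worth 0.59 × 1184.5446 = 698.881314 now, so the wife offers 698.881314, keeping 801.118686.
Round 1 (the husband proposes): the wife can get 801.118686 next round, worth 0.51 × 801.118686 = 408.57052986 now, so the husband offers 408.57052986, keeping 1091.42947014.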